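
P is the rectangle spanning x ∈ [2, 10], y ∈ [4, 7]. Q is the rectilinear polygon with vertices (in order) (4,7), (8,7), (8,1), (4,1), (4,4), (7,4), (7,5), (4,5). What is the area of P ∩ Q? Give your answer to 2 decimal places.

9.00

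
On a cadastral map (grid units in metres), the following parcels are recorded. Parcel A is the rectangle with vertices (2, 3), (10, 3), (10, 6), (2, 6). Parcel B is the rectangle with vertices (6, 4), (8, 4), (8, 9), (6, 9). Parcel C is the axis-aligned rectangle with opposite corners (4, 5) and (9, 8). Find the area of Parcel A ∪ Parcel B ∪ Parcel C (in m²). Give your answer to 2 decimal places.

36.00

By inclusion–exclusion:
Individual areas: |Parcel A| = 24, |Parcel B| = 10, |Parcel C| = 15.
|Parcel A∩Parcel B|: x∈[6,8], y∈[4,6] → 2·2 = 4.
|Parcel A∩Parcel C|: x∈[4,9], y∈[5,6] → 5·1 = 5.
|Parcel B∩Parcel C|: x∈[6,8], y∈[5,8] → 2·3 = 6.
|Parcel A∩Parcel B∩Parcel C| = 2.
|Parcel A ∪ Parcel B ∪ Parcel C| = 49 − 15 + 2 = 36.00.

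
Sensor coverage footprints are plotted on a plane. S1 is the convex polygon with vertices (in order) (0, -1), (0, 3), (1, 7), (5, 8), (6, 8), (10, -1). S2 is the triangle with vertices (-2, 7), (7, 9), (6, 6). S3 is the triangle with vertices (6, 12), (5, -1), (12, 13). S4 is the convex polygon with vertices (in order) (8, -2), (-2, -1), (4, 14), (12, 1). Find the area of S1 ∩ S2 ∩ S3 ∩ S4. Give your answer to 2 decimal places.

The intersection is the polygon with vertices (6.381,7.143), (6,6), (5.543,6.057), (5.692,8), (6,8).
By the shoelace formula its area is 1.14.

1.14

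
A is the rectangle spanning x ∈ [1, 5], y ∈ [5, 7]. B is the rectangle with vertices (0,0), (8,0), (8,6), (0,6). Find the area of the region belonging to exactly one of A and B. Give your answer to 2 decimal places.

|A∩B|: x∈[1,5], y∈[5,6] → 4·1 = 4.
|A △ B| = |A| + |B| − 2·|A∩B| = 8 + 48 − 8 = 48.00.

48.00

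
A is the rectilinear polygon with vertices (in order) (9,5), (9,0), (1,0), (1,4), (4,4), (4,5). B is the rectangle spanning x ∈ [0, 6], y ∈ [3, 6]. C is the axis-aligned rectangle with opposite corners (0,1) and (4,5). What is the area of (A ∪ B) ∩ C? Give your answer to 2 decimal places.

14.00

The region (A ∪ B) ∩ C is the polygon with vertices (1,3), (0,3), (0,5), (4,5), (4,1), (1,1).
By the shoelace formula its area is 14.00.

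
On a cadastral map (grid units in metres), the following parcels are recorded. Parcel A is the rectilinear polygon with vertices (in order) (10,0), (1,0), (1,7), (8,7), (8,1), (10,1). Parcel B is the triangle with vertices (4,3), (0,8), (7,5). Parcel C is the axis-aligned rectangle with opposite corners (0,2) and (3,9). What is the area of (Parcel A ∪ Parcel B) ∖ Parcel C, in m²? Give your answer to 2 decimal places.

|Parcel A ∪ Parcel B| = 51.7917.
|(Parcel A ∪ Parcel B) ∩ Parcel C| = 10.7917.
|(Parcel A ∪ Parcel B) ∖ Parcel C| = 51.7917 − 10.7917 = 41.00.

41.00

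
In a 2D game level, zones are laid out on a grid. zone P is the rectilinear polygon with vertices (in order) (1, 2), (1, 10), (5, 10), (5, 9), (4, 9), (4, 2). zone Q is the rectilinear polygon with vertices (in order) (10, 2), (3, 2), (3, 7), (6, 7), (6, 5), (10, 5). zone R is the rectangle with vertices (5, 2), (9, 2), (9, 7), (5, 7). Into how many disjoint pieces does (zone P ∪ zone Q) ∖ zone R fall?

(zone P ∪ zone Q) ∖ zone R splits into 2 disjoint pieces (area 30, area 3).

2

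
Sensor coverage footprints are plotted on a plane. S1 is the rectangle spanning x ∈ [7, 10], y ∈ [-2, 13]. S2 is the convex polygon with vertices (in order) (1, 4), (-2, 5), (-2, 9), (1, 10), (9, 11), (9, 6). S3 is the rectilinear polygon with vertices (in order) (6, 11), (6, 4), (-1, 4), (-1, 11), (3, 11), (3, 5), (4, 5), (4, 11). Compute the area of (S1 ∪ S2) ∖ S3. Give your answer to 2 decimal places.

59.96

|S1 ∪ S2| = 93.75.
|(S1 ∪ S2) ∩ S3| = 33.7917.
|(S1 ∪ S2) ∖ S3| = 93.75 − 33.7917 = 59.96.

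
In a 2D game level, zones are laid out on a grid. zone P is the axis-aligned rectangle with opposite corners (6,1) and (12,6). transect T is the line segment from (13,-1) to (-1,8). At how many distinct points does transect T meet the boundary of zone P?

The segment meets the boundary at (6,3.5), (9.889,1).

2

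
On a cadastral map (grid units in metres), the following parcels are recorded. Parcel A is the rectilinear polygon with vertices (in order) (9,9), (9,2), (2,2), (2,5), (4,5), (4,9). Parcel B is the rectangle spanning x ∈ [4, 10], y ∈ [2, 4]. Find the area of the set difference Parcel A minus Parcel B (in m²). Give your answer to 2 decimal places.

|Parcel A| = 41, |Parcel A∩Parcel B| = 10.
|Parcel A ∖ Parcel B| = |Parcel A| − |Parcel A∩Parcel B| = 41 − 10 = 31.00.

31.00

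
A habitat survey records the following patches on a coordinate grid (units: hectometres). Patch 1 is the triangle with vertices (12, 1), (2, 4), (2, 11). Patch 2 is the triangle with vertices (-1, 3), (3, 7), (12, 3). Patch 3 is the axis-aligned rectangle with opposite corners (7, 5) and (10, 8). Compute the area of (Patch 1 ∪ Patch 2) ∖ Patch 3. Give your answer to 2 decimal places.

42.27

|Patch 1 ∪ Patch 2| = 42.7667.
|(Patch 1 ∪ Patch 2) ∩ Patch 3| = 0.5.
|(Patch 1 ∪ Patch 2) ∖ Patch 3| = 42.7667 − 0.5 = 42.27.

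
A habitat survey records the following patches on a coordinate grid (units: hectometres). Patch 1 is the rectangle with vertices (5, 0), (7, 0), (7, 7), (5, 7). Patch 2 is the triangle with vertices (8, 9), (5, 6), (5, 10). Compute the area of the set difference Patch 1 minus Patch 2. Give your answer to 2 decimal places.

|Patch 1| = 14, |Patch 1∩Patch 2| = 0.5.
|Patch 1 ∖ Patch 2| = |Patch 1| − |Patch 1∩Patch 2| = 14 − 0.5 = 13.50.

13.50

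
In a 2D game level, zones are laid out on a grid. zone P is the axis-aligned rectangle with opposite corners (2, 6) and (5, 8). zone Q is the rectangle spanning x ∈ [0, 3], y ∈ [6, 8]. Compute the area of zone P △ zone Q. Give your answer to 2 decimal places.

8.00

|zone P∩zone Q|: x∈[2,3], y∈[6,8] → 1·2 = 2.
|zone P △ zone Q| = |zone P| + |zone Q| − 2·|zone P∩zone Q| = 6 + 6 − 4 = 8.00.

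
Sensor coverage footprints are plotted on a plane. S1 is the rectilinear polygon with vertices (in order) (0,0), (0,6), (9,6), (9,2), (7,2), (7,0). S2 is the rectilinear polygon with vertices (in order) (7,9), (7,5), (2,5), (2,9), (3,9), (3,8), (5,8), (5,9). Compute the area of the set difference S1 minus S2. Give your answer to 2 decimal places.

|S1| = 50, |S1∩S2| = 5.
|S1 ∖ S2| = |S1| − |S1∩S2| = 50 − 5 = 45.00.

45.00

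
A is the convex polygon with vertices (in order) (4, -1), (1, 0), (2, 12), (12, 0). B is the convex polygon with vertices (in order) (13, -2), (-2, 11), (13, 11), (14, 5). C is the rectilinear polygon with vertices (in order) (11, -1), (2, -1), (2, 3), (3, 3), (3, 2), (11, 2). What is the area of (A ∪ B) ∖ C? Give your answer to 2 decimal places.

|A ∪ B| = 147.8307.
|(A ∪ B) ∩ C| = 24.281.
|(A ∪ B) ∖ C| = 147.8307 − 24.281 = 123.55.

123.55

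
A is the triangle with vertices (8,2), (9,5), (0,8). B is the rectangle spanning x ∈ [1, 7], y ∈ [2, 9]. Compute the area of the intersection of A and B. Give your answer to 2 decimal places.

10.00

The intersection is the polygon with vertices (7,5.667), (7,2.75), (1,7.25), (1,7.667).
By the shoelace formula its area is 10.00.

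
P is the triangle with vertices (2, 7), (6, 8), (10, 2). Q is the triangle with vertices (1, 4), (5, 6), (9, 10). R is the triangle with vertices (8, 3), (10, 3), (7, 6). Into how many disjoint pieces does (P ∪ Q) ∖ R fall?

2

(P ∪ Q) ∖ R splits into 2 disjoint pieces (area 13.2639, area 0.4667).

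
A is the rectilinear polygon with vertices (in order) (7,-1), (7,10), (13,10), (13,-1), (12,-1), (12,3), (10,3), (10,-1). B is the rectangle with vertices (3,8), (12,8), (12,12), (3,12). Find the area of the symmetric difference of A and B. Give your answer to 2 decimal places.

|A| = 58, |B| = 36, |A∩B| = 10.
|A △ B| = |A| + |B| − 2·|A∩B| = 58 + 36 − 20 = 74.00.

74.00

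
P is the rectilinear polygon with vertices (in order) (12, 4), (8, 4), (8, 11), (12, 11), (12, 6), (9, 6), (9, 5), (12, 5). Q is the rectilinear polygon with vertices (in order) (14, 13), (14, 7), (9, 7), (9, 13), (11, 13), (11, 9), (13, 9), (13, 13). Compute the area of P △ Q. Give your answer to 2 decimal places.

|P| = 25, |Q| = 22, |P∩Q| = 10.
|P △ Q| = |P| + |Q| − 2·|P∩Q| = 25 + 22 − 20 = 27.00.

27.00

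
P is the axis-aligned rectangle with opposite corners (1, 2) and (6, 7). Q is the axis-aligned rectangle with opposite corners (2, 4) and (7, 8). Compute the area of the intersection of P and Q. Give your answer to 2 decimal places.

|P∩Q|: x∈[2,6], y∈[4,7] → 4·3 = 12.

12.00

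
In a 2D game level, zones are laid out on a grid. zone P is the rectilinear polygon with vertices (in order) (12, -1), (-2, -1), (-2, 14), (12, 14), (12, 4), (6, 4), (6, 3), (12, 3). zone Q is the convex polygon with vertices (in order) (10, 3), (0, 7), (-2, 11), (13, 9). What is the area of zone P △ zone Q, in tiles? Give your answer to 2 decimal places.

|zone P| = 204, |zone Q| = 64, |zone P∩zone Q| = 61.4333.
|zone P △ zone Q| = |zone P| + |zone Q| − 2·|zone P∩zone Q| = 204 + 64 − 122.8667 = 145.13.

145.13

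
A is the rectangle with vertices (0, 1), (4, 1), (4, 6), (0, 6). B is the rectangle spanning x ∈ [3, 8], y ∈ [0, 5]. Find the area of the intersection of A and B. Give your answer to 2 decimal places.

|A∩B|: x∈[3,4], y∈[1,5] → 1·4 = 4.

4.00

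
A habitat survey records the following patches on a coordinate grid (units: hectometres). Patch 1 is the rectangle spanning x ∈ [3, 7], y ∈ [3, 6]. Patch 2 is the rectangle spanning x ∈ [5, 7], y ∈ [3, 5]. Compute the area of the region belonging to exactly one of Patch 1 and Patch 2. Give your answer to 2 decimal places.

8.00

|Patch 1∩Patch 2|: x∈[5,7], y∈[3,5] → 2·2 = 4.
|Patch 1 △ Patch 2| = |Patch 1| + |Patch 2| − 2·|Patch 1∩Patch 2| = 12 + 4 − 8 = 8.00.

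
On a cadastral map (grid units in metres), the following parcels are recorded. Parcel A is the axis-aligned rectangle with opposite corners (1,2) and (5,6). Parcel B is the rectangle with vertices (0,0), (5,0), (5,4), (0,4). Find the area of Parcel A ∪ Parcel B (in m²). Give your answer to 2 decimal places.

28.00

By inclusion–exclusion:
Individual areas: |Parcel A| = 16, |Parcel B| = 20.
|Parcel A∩Parcel B|: x∈[1,5], y∈[2,4] → 4·2 = 8.
|Parcel A ∪ Parcel B| = 36 − 8 = 28.00.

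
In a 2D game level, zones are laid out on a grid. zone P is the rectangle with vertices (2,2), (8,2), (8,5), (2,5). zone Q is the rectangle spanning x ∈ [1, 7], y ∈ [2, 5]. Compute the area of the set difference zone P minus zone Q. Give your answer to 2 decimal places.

3.00

|zone P∩zone Q|: x∈[2,7], y∈[2,5] → 5·3 = 15.
|zone P| = 18.
|zone P ∖ zone Q| = |zone P| − |zone P∩zone Q| = 18 − 15 = 3.00.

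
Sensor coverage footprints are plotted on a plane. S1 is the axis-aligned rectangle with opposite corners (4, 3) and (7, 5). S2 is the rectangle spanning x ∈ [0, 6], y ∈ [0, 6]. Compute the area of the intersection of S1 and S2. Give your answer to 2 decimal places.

|S1∩S2|: x∈[4,6], y∈[3,5] → 2·2 = 4.

4.00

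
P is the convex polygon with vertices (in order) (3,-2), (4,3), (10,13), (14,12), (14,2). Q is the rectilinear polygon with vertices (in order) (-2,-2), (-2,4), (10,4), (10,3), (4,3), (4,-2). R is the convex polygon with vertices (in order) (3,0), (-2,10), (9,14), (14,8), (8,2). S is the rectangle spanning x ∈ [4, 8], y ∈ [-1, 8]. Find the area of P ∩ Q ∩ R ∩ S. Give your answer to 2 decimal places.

3.70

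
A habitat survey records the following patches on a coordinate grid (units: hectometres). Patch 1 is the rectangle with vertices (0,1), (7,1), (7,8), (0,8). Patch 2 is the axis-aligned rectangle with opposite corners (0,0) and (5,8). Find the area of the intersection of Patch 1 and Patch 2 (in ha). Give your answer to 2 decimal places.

35.00

|Patch 1∩Patch 2|: x∈[0,5], y∈[1,8] → 5·7 = 35.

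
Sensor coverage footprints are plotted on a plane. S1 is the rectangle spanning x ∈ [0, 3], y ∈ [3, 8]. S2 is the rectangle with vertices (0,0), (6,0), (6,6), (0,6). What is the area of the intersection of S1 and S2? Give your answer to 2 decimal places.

9.00

|S1∩S2|: x∈[0,3], y∈[3,6] → 3·3 = 9.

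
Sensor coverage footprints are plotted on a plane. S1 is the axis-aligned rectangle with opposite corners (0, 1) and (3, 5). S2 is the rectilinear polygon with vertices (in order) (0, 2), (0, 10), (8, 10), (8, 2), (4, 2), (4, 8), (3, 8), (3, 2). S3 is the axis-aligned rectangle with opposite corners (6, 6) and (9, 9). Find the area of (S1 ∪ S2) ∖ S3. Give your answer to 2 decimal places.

55.00

|S1 ∪ S2| = 61.
|(S1 ∪ S2) ∩ S3| = 6.
|(S1 ∪ S2) ∖ S3| = 61 − 6 = 55.00.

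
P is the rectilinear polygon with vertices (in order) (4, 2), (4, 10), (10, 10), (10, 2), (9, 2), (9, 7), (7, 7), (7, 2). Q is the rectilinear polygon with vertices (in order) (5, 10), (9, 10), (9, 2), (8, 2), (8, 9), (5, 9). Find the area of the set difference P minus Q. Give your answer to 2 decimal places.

|P| = 38, |P∩Q| = 6.
|P ∖ Q| = |P| − |P∩Q| = 38 − 6 = 32.00.

32.00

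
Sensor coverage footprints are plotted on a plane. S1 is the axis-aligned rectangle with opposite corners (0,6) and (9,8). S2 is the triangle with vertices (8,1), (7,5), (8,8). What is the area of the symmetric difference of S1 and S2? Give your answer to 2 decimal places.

20.17

|S1| = 18, |S2| = 3.5, |S1∩S2| = 0.6667.
|S1 △ S2| = |S1| + |S2| − 2·|S1∩S2| = 18 + 3.5 − 1.3333 = 20.17.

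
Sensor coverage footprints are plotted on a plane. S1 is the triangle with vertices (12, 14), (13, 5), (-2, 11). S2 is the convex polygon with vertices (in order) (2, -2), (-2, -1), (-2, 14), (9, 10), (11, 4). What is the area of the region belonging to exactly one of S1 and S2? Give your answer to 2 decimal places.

|S1| = 64.5, |S2| = 143, |S1∩S2| = 29.6366.
|S1 △ S2| = |S1| + |S2| − 2·|S1∩S2| = 64.5 + 143 − 59.2731 = 148.23.

148.23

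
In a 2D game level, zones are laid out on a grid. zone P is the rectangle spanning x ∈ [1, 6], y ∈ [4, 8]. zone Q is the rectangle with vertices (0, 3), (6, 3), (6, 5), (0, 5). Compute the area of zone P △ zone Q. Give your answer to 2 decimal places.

|zone P∩zone Q|: x∈[1,6], y∈[4,5] → 5·1 = 5.
|zone P △ zone Q| = |zone P| + |zone Q| − 2·|zone P∩zone Q| = 20 + 12 − 10 = 22.00.

22.00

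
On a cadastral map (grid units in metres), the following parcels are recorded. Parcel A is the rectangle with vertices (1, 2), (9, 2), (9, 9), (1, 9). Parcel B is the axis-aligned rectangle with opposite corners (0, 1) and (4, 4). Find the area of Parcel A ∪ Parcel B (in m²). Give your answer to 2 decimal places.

62.00

By inclusion–exclusion:
Individual areas: |Parcel A| = 56, |Parcel B| = 12.
|Parcel A∩Parcel B|: x∈[1,4], y∈[2,4] → 3·2 = 6.
|Parcel A ∪ Parcel B| = 68 − 6 = 62.00.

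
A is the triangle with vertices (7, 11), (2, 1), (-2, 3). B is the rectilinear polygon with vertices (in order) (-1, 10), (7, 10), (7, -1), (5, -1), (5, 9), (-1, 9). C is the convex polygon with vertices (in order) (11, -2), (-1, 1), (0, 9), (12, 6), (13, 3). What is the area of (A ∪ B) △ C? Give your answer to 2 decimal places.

|A ∪ B| = 51.0625.
|(A ∪ B) ∩ C| = 37.1773.
|(A ∪ B) △ C| = 51.0625 + 104.5 − 74.3546 = 81.21.

81.21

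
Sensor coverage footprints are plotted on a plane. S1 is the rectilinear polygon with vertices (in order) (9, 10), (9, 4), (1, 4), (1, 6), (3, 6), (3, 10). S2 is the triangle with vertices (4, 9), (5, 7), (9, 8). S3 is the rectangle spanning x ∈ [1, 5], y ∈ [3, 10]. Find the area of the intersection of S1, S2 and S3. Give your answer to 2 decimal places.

The intersection is the polygon with vertices (4,9), (5,8.8), (5,7).
By the shoelace formula its area is 0.90.

0.90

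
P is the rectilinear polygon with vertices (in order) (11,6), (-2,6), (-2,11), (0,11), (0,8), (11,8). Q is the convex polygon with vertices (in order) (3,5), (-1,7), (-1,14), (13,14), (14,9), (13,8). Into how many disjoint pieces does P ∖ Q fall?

P ∖ Q splits into 2 disjoint pieces (area 3.2667, area 6).

2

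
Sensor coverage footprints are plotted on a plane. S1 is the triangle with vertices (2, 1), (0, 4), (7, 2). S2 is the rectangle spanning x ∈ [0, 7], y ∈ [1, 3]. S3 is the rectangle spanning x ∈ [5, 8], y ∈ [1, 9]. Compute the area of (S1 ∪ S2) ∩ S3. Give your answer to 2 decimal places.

The region (S1 ∪ S2) ∩ S3 is the polygon with vertices (7,3), (7,2), (7,1), (5,1), (5,3).
By the shoelace formula its area is 4.00.

4.00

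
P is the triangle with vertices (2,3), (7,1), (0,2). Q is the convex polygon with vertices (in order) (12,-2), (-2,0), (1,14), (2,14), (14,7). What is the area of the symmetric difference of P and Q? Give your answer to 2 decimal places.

|P| = 4.5, |Q| = 170, |P∩Q| = 4.5.
|P △ Q| = |P| + |Q| − 2·|P∩Q| = 4.5 + 170 − 9 = 165.50.

165.50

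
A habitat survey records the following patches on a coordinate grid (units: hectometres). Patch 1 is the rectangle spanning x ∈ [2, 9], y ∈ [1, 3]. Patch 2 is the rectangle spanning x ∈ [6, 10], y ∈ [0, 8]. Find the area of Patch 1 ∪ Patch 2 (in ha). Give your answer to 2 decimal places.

40.00

By inclusion–exclusion:
Individual areas: |Patch 1| = 14, |Patch 2| = 32.
|Patch 1∩Patch 2|: x∈[6,9], y∈[1,3] → 3·2 = 6.
|Patch 1 ∪ Patch 2| = 46 − 6 = 40.00.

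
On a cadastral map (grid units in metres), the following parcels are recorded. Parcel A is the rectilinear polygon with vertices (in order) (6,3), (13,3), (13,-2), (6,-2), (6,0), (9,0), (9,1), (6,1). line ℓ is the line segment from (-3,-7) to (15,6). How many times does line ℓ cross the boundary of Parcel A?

4

The segment meets the boundary at (10.846,3), (8.077,1), (6.692,0), (6,-0.5).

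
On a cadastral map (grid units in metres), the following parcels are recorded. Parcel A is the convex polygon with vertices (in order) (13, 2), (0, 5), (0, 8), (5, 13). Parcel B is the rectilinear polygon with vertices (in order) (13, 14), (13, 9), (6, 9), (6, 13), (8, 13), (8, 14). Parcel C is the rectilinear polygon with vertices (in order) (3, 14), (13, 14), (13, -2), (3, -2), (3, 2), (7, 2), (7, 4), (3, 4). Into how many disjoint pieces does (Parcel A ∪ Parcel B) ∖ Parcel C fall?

(Parcel A ∪ Parcel B) ∖ Parcel C splits into 2 disjoint pieces (area 14.5385, area 0.8205).

2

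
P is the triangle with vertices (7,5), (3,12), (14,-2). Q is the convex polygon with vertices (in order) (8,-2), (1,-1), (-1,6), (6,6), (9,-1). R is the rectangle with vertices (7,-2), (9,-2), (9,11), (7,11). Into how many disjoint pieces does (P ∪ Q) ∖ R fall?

(P ∪ Q) ∖ R splits into 3 disjoint pieces (area 3.8182, area 3.4091, area 50.4048).

3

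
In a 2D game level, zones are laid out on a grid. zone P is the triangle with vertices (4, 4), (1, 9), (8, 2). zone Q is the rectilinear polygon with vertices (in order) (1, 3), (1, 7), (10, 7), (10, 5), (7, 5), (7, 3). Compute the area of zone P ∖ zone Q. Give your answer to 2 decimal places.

|zone P| = 7, |zone P∩zone Q| = 5.7.
|zone P ∖ zone Q| = |zone P| − |zone P∩zone Q| = 7 − 5.7 = 1.30.

1.30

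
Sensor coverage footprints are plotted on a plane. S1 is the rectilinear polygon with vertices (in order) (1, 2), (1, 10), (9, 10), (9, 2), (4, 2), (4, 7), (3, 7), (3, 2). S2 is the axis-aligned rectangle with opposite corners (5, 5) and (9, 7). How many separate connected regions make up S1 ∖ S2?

S1 ∖ S2 is a single connected region.

1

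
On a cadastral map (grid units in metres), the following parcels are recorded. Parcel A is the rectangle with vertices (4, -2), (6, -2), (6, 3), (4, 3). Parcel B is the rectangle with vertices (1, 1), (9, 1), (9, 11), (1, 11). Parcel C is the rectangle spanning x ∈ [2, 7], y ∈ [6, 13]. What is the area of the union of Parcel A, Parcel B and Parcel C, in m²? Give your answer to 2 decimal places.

96.00

By inclusion–exclusion:
Individual areas: |Parcel A| = 10, |Parcel B| = 80, |Parcel C| = 35.
|Parcel A∩Parcel B|: x∈[4,6], y∈[1,3] → 2·2 = 4.
|Parcel A∩Parcel C| = 0 (no overlap).
|Parcel B∩Parcel C|: x∈[2,7], y∈[6,11] → 5·5 = 25.
|Parcel A∩Parcel B∩Parcel C| = 0.
|Parcel A ∪ Parcel B ∪ Parcel C| = 125 − 29 + 0 = 96.00.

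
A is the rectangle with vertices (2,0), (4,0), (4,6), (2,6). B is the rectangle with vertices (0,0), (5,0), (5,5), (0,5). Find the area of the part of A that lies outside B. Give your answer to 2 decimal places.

2.00

|A∩B|: x∈[2,4], y∈[0,5] → 2·5 = 10.
|A| = 12.
|A ∖ B| = |A| − |A∩B| = 12 − 10 = 2.00.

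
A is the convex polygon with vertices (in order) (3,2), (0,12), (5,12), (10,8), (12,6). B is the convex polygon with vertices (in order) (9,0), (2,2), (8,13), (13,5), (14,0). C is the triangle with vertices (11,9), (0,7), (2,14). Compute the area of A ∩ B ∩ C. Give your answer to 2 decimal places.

The intersection is the polygon with vertices (6.709,10.633), (9.167,8.667), (5.248,7.954).
By the shoelace formula its area is 4.73.

4.73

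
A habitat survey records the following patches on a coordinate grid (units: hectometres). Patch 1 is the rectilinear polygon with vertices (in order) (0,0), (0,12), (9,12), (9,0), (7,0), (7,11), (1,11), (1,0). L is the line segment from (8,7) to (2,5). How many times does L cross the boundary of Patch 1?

1

The segment meets the boundary at (7,6.667).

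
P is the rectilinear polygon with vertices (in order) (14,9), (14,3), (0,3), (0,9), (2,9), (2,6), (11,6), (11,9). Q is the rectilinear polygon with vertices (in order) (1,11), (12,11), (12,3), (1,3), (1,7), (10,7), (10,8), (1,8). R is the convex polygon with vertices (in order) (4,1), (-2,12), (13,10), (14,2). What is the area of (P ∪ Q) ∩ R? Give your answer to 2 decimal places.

|P ∪ Q| = 98.
|(P ∪ Q) ∩ R| = 84.43.

84.43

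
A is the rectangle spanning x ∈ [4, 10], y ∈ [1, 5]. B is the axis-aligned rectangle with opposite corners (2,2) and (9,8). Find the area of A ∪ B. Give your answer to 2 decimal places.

51.00

By inclusion–exclusion:
Individual areas: |A| = 24, |B| = 42.
|A∩B|: x∈[4,9], y∈[2,5] → 5·3 = 15.
|A ∪ B| = 66 − 15 = 51.00.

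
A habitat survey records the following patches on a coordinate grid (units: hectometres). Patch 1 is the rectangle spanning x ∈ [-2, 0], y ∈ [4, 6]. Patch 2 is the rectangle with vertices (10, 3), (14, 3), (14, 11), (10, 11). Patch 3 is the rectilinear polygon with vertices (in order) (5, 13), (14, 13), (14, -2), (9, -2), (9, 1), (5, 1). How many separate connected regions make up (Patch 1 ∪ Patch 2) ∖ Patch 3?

1

(Patch 1 ∪ Patch 2) ∖ Patch 3 is a single connected region.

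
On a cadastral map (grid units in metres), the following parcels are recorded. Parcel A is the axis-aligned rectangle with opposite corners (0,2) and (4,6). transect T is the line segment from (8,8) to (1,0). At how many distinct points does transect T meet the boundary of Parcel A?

The segment meets the boundary at (4,3.429), (2.75,2).

2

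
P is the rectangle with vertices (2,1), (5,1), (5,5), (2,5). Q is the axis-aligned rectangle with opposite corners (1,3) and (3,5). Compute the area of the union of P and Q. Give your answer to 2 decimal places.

14.00

By inclusion–exclusion:
Individual areas: |P| = 12, |Q| = 4.
|P∩Q|: x∈[2,3], y∈[3,5] → 1·2 = 2.
|P ∪ Q| = 16 − 2 = 14.00.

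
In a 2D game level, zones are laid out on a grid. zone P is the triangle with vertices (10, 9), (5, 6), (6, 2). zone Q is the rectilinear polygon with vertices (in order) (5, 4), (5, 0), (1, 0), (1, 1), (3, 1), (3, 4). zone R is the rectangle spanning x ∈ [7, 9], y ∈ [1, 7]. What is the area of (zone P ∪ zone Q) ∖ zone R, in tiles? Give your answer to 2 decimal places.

18.48

|zone P ∪ zone Q| = 21.5.
|(zone P ∪ zone Q) ∩ zone R| = 3.0179.
|(zone P ∪ zone Q) ∖ zone R| = 21.5 − 3.0179 = 18.48.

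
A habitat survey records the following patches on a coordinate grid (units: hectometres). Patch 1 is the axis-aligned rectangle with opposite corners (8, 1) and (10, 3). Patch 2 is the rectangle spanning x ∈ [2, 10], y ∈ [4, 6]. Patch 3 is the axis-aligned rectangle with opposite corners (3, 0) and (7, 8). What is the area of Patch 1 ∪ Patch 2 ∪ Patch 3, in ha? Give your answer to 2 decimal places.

44.00

By inclusion–exclusion:
Individual areas: |Patch 1| = 4, |Patch 2| = 16, |Patch 3| = 32.
|Patch 1∩Patch 2| = 0 (no overlap).
|Patch 1∩Patch 3| = 0 (no overlap).
|Patch 2∩Patch 3|: x∈[3,7], y∈[4,6] → 4·2 = 8.
|Patch 1∩Patch 2∩Patch 3| = 0.
|Patch 1 ∪ Patch 2 ∪ Patch 3| = 52 − 8 + 0 = 44.00.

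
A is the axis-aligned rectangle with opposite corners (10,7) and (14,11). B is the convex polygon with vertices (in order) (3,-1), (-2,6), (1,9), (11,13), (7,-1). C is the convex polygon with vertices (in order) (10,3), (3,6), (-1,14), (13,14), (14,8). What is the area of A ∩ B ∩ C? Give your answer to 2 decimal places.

The intersection is the polygon with vertices (10.429,11), (10,9.5), (10,11).
By the shoelace formula its area is 0.32.

0.32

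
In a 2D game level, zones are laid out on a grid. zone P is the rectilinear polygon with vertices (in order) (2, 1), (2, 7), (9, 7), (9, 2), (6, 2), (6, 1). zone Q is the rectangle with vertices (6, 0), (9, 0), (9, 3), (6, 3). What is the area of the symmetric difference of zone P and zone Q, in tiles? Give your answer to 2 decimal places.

42.00

|zone P| = 39, |zone Q| = 9, |zone P∩zone Q| = 3.
|zone P △ zone Q| = |zone P| + |zone Q| − 2·|zone P∩zone Q| = 39 + 9 − 6 = 42.00.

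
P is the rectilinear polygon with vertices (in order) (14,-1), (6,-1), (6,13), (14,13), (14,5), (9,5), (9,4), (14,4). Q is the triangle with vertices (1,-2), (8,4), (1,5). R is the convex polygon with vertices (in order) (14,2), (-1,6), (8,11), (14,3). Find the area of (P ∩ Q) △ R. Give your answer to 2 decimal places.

59.54

|P ∩ Q| = 2.
|(P ∩ Q) ∩ R| = 0.4812.
|(P ∩ Q) △ R| = 2 + 58.5 − 0.9624 = 59.54.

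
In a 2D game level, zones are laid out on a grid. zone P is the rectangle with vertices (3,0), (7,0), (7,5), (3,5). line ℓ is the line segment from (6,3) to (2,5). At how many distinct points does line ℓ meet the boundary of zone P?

1

The segment meets the boundary at (3,4.5).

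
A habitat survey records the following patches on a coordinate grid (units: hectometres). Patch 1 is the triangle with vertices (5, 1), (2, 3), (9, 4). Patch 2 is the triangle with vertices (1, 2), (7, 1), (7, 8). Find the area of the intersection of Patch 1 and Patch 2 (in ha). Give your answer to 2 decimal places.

7.11

The intersection is the polygon with vertices (2,3), (7,3.714), (7,2.5), (5.364,1.273), (4.333,1.444).
By the shoelace formula its area is 7.11.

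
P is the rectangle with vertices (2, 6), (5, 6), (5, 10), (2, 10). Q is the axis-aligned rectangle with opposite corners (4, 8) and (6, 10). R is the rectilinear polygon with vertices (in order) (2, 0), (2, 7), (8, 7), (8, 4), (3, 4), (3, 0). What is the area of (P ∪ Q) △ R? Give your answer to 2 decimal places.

|P ∪ Q| = 14.
|(P ∪ Q) ∩ R| = 3.
|(P ∪ Q) △ R| = 14 + 22 − 6 = 30.00.

30.00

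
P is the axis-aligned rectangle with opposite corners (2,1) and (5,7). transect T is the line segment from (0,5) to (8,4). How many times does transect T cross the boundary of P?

The segment meets the boundary at (5,4.375), (2,4.75).

2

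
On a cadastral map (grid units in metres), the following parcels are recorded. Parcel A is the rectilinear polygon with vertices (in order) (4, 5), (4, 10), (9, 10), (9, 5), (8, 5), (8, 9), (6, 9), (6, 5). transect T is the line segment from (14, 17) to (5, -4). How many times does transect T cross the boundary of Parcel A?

2

The segment meets the boundary at (8.857,5), (9,5.333).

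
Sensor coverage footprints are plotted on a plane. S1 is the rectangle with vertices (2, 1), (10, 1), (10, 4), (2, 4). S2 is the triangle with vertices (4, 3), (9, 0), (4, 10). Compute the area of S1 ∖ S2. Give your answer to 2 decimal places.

16.08

|S1| = 24, |S1∩S2| = 7.9167.
|S1 ∖ S2| = |S1| − |S1∩S2| = 24 − 7.9167 = 16.08.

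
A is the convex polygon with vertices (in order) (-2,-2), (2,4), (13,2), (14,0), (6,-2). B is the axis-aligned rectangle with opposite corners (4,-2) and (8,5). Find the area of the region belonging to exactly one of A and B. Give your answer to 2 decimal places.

48.82

|A| = 62, |B| = 28, |A∩B| = 20.5909.
|A △ B| = |A| + |B| − 2·|A∩B| = 62 + 28 − 41.1818 = 48.82.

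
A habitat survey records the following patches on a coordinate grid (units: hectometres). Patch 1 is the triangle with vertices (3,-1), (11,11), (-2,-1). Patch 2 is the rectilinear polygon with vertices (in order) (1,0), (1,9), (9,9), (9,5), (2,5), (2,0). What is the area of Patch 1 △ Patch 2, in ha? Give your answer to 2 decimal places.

|Patch 1| = 30, |Patch 2| = 37, |Patch 1∩Patch 2| = 8.5641.
|Patch 1 △ Patch 2| = |Patch 1| + |Patch 2| − 2·|Patch 1∩Patch 2| = 30 + 37 − 17.1282 = 49.87.

49.87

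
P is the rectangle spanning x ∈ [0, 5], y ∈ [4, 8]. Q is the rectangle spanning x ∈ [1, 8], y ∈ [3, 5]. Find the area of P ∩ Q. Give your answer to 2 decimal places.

4.00

|P∩Q|: x∈[1,5], y∈[4,5] → 4·1 = 4.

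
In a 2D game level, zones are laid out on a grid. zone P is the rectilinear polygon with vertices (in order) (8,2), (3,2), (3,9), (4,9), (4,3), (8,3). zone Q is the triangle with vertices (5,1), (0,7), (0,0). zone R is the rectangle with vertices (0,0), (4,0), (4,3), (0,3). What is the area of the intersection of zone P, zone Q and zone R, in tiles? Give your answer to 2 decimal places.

The intersection is the polygon with vertices (3,3), (3.333,3), (4,2.2), (4,2), (3,2).
By the shoelace formula its area is 0.73.

0.73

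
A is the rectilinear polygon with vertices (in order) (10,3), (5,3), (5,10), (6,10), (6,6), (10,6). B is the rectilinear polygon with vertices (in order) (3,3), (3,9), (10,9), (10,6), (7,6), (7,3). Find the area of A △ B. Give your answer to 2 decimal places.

34.00

|A| = 19, |B| = 33, |A∩B| = 9.
|A △ B| = |A| + |B| − 2·|A∩B| = 19 + 33 − 18 = 34.00.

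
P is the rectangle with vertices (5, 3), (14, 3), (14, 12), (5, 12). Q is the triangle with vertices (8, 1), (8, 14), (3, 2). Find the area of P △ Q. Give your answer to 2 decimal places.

|P| = 81, |Q| = 32.5, |P∩Q| = 21.3667.
|P △ Q| = |P| + |Q| − 2·|P∩Q| = 81 + 32.5 − 42.7333 = 70.77.

70.77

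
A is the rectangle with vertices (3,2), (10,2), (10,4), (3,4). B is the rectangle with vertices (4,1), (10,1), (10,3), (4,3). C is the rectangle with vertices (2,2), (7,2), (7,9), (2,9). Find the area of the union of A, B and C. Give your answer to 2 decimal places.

By inclusion–exclusion:
Individual areas: |A| = 14, |B| = 12, |C| = 35.
|A∩B|: x∈[4,10], y∈[2,3] → 6·1 = 6.
|A∩C|: x∈[3,7], y∈[2,4] → 4·2 = 8.
|B∩C|: x∈[4,7], y∈[2,3] → 3·1 = 3.
|A∩B∩C| = 3.
|A ∪ B ∪ C| = 61 − 17 + 3 = 47.00.

47.00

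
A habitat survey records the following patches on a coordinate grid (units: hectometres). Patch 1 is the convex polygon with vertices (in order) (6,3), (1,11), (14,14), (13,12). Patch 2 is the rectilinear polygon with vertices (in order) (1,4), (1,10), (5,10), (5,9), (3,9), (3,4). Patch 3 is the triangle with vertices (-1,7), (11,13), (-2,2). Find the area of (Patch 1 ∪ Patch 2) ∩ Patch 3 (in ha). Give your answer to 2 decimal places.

The region (Patch 1 ∪ Patch 2) ∩ Patch 3 is the polygon with vertices (3,6.231), (1,4.538), (1,8), (11,13), (3.642,6.774), (3,7.8).
By the shoelace formula its area is 16.80.

16.80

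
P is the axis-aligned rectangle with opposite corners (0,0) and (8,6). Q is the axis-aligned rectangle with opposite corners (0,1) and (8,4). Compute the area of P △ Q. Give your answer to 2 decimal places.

24.00

|P∩Q|: x∈[0,8], y∈[1,4] → 8·3 = 24.
|P △ Q| = |P| + |Q| − 2·|P∩Q| = 48 + 24 − 48 = 24.00.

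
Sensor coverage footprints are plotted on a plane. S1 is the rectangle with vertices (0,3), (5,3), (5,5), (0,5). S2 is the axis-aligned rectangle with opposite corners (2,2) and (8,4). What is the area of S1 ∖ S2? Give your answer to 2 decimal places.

7.00

|S1∩S2|: x∈[2,5], y∈[3,4] → 3·1 = 3.
|S1| = 10.
|S1 ∖ S2| = |S1| − |S1∩S2| = 10 − 3 = 7.00.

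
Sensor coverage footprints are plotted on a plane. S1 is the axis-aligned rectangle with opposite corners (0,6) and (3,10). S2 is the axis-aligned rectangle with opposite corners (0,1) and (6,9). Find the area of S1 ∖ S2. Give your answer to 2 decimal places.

|S1∩S2|: x∈[0,3], y∈[6,9] → 3·3 = 9.
|S1| = 12.
|S1 ∖ S2| = |S1| − |S1∩S2| = 12 − 9 = 3.00.

3.00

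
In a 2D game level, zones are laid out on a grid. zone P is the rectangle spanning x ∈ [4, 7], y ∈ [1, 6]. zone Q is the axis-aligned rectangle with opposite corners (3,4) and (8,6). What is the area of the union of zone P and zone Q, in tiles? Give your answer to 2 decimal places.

By inclusion–exclusion:
Individual areas: |zone P| = 15, |zone Q| = 10.
|zone P∩zone Q|: x∈[4,7], y∈[4,6] → 3·2 = 6.
|zone P ∪ zone Q| = 25 − 6 = 19.00.

19.00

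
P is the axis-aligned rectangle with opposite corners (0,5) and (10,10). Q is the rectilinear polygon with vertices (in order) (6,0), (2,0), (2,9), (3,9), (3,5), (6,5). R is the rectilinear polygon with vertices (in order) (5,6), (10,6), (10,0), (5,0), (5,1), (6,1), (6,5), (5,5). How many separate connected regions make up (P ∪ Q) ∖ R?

1

(P ∪ Q) ∖ R is a single connected region.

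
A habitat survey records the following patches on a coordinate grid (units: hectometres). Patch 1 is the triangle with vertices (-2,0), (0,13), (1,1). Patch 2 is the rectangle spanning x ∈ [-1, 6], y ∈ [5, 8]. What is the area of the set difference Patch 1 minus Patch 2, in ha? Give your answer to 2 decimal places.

|Patch 1| = 18.5, |Patch 1∩Patch 2| = 4.4519.
|Patch 1 ∖ Patch 2| = |Patch 1| − |Patch 1∩Patch 2| = 18.5 − 4.4519 = 14.05.

14.05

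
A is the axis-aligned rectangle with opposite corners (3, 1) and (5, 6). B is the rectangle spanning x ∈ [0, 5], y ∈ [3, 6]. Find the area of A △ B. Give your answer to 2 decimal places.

|A∩B|: x∈[3,5], y∈[3,6] → 2·3 = 6.
|A △ B| = |A| + |B| − 2·|A∩B| = 10 + 15 − 12 = 13.00.

13.00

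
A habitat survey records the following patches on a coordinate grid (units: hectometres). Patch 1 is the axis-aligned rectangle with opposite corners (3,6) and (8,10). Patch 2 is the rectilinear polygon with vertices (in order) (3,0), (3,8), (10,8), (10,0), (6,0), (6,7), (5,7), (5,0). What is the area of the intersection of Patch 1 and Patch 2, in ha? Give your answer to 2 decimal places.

9.00

The intersection is the polygon with vertices (8,6), (6,6), (6,7), (5,7), (5,6), (3,6), (3,8), (8,8).
By the shoelace formula its area is 9.00.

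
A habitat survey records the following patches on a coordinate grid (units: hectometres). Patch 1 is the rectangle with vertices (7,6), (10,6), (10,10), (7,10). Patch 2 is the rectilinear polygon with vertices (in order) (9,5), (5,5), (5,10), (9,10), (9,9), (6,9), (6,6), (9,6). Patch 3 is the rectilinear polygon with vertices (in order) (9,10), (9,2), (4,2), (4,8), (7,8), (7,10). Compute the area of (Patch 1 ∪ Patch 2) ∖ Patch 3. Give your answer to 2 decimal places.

7.00

|Patch 1 ∪ Patch 2| = 21.
|(Patch 1 ∪ Patch 2) ∩ Patch 3| = 14.
|(Patch 1 ∪ Patch 2) ∖ Patch 3| = 21 − 14 = 7.00.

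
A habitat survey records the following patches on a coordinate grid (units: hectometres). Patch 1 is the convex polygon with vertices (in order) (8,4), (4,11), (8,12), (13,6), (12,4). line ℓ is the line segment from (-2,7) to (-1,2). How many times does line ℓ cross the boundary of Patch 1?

The segment lies entirely outside Patch 1 and never meets its boundary.

0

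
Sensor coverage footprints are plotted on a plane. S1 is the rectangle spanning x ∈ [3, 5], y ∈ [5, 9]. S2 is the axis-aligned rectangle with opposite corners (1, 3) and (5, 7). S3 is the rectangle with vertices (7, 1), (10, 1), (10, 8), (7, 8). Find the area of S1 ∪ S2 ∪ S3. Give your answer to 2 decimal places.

41.00

By inclusion–exclusion:
Individual areas: |S1| = 8, |S2| = 16, |S3| = 21.
|S1∩S2|: x∈[3,5], y∈[5,7] → 2·2 = 4.
|S1∩S3| = 0 (no overlap).
|S2∩S3| = 0 (no overlap).
|S1∩S2∩S3| = 0.
|S1 ∪ S2 ∪ S3| = 45 − 4 + 0 = 41.00.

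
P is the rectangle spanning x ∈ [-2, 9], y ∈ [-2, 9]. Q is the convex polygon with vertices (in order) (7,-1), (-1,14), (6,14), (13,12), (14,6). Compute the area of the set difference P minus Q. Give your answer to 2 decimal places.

|P| = 121, |P∩Q| = 44.6667.
|P ∖ Q| = |P| − |P∩Q| = 121 − 44.6667 = 76.33.

76.33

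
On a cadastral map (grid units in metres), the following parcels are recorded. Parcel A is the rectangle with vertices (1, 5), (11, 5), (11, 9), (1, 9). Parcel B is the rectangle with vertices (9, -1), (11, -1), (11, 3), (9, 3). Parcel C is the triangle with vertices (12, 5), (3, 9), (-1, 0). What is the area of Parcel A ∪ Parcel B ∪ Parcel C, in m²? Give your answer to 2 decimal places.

75.17

By inclusion–exclusion:
Individual areas: |Parcel A| = 40, |Parcel B| = 8, |Parcel C| = 48.5.
|Parcel A∩Parcel B| = 0 (no overlap).
|Parcel A∩Parcel C| = 21.3333.
|Parcel B∩Parcel C| = 0.
|Parcel A∩Parcel B∩Parcel C| = 0.
|Parcel A ∪ Parcel B ∪ Parcel C| = 96.5 − 21.3333 + 0 = 75.17.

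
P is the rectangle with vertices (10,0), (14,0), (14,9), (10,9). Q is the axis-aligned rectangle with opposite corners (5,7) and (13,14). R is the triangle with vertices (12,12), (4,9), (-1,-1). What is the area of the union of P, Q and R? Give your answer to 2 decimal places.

By inclusion–exclusion:
Individual areas: |P| = 36, |Q| = 56, |R| = 32.5.
|P∩Q|: x∈[10,13], y∈[7,9] → 3·2 = 6.
|P∩R| = 0.
|Q∩R| = 13.3125.
|P∩Q∩R| = 0.
|P ∪ Q ∪ R| = 124.5 − 19.3125 + 0 = 105.19.

105.19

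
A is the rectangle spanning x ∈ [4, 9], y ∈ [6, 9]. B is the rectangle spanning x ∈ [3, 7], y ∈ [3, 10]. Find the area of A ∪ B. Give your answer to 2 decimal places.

34.00

By inclusion–exclusion:
Individual areas: |A| = 15, |B| = 28.
|A∩B|: x∈[4,7], y∈[6,9] → 3·3 = 9.
|A ∪ B| = 43 − 9 = 34.00.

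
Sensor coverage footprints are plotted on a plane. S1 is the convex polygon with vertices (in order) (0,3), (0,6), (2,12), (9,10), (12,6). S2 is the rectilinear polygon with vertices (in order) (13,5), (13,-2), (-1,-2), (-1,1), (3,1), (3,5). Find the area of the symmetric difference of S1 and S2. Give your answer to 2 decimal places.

|S1| = 65, |S2| = 82, |S1∩S2| = 3.125.
|S1 △ S2| = |S1| + |S2| − 2·|S1∩S2| = 65 + 82 − 6.25 = 140.75.

140.75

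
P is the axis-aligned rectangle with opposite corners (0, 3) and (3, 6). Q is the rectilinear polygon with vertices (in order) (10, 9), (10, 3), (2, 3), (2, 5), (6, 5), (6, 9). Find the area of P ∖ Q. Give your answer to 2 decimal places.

7.00

|P| = 9, |P∩Q| = 2.
|P ∖ Q| = |P| − |P∩Q| = 9 − 2 = 7.00.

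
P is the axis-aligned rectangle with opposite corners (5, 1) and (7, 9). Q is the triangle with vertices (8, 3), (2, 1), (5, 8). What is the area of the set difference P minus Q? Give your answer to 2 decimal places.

8.00

|P| = 16, |P∩Q| = 8.
|P ∖ Q| = |P| − |P∩Q| = 16 − 8 = 8.00.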